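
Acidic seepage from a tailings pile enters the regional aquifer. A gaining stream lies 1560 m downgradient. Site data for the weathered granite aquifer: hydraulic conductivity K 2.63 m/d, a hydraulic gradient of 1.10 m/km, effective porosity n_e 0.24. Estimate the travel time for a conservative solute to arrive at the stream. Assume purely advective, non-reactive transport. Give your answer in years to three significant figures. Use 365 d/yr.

355 years

Darcy flux q = K·i = 2.63 × 0.0011 = 0.002893 m/d
Average linear velocity = 0.002893 / 0.24 = 0.01205 m/d
t = L / v = 1560 / 0.01205 = 129400 d
   = 129400 / 365 = 355 yr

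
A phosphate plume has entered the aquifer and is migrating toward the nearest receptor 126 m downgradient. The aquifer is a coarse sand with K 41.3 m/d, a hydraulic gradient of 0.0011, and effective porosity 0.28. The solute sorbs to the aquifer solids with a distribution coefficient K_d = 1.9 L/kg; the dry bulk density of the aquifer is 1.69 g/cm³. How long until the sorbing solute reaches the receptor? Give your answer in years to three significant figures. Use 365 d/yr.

Specific discharge q = 41.3 × 0.0011 = 0.04543 m/d
Average linear velocity = 0.04543 / 0.28 = 0.1622 m/d
Retardation R = 1 + ρ_b·K_d/n = 1 + 1.69×1.9/0.28 = 12.47
Contaminant velocity v_c = v/R = 0.1622/12.47 = 0.01301 m/d
t = L/v_c = 126/0.01301 = 9682 d
   = 9682/365 = 26.5 yr

26.5 years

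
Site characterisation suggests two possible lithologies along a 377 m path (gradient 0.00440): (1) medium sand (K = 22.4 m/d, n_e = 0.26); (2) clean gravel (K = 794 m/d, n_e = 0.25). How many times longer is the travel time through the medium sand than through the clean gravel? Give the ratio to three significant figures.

Unit 1 (medium sand): v = 22.4×0.0044/0.26 = 0.3791 m/d, t = 377/0.3791 = 994.5 d
Unit 2 (clean gravel): v = 794×0.0044/0.25 = 13.97 m/d, t = 377/13.97 = 26.98 d
t(medium sand) / t(clean gravel) = 994.5/26.98 = 36.9

36.9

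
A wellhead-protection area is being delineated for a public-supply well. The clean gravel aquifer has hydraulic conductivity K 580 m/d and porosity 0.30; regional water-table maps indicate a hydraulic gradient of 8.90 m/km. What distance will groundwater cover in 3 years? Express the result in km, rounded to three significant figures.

Darcy flux q = K·i = 580 × 0.0089 = 5.162 m/d
v_s = q/n_e = 5.162/0.30 = 17.21 m/d
T = 3 yr × 365 = 1095 d
L = v × T = 17.21 × 1095 = 18840 m
   = 18.8 km

18.8 km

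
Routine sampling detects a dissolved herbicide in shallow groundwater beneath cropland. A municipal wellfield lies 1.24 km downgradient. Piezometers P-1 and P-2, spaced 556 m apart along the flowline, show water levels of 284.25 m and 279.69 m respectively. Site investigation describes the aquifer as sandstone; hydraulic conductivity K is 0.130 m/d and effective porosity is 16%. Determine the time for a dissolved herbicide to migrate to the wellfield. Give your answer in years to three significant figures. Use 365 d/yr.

Hydraulic gradient i = (284.25 − 279.69) / 556 = 4.56 / 556 = 0.008201
q = Ki = 0.130 × 0.008201 = 0.001066 m/d
v = Ki/n = 0.130·0.008201/0.16 = 0.006664 m/d
L = 1.24 km = 1240 m
t = L / v = 1240 / 0.006664 = 186100 d
   = 186100 / 365 = 510 yr

510 years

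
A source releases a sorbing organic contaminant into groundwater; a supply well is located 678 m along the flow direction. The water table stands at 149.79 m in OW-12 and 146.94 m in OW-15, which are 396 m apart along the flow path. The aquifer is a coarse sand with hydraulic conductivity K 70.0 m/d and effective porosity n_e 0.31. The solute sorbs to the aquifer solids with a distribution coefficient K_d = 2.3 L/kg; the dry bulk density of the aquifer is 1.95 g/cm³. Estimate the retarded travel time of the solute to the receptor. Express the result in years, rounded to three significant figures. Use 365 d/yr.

17.7 years

Hydraulic gradient i = (149.79 − 146.94) / 396 = 2.85 / 396 = 0.007197
q = Ki = 70.0 × 0.007197 = 0.5038 m/d
v = Ki/n = 70.0·0.007197/0.31 = 1.625 m/d
Retardation R = 1 + ρ_b·K_d/n = 1 + 1.95×2.3/0.31 = 15.47
Contaminant velocity v_c = v/R = 1.625/15.47 = 0.1051 m/d
t = L/v_c = 678/0.1051 = 6453 d
   = 6453/365 = 17.7 yr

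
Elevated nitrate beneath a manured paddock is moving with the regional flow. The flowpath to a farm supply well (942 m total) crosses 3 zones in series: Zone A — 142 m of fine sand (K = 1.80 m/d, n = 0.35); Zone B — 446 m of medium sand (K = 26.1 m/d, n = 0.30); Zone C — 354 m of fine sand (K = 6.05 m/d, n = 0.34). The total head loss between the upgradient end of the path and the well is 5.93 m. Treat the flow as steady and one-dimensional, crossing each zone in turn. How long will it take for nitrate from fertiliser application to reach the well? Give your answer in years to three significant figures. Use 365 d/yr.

21.7 years

Steady 1-D flow in series ⇒ the Darcy flux q is identical in every zone and the zone head losses add (resistances L/K in series).
Σ(L/K) = 142/1.80 + 446/26.1 + 354/6.05 = 78.89 + 17.09 + 58.51 = 154.5 d
q = ΔH / Σ(L/K) = 5.93 / 154.5 = 0.03838 m/d (same in every zone)
Zone A: v = q/n = 0.03838/0.35 = 0.1097 m/d → t_A = 142/0.1097 = 1295 d
Zone B: v = q/n = 0.03838/0.30 = 0.1279 m/d → t_B = 446/0.1279 = 3486 d
Zone C: v = q/n = 0.03838/0.34 = 0.1129 m/d → t_C = 354/0.1129 = 3136 d
Total t = 1295 + 3486 + 3136 = 7916 d
   = 7916 / 365 = 21.7 yr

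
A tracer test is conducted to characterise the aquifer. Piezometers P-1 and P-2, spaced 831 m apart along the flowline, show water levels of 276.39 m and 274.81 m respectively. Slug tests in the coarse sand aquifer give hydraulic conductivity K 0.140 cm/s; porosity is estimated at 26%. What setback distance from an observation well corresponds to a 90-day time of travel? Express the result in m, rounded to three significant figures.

Hydraulic gradient i = (276.39 − 274.81) / 831 = 1.58 / 831 = 0.001901
K = 0.140 cm/s × 864 = 121.0 m/d
Specific discharge q = 121.0 × 0.001901 = 0.2300 m/d
v = Ki/n = 121.0·0.001901/0.26 = 0.8846 m/d
L = v × T = 0.8846 × 90 = 79.61 m

79.6 m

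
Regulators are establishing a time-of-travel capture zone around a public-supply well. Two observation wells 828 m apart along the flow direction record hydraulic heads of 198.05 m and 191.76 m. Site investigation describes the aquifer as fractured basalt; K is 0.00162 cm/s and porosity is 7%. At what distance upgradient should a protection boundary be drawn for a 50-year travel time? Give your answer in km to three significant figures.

2.77 km

Hydraulic gradient i = (198.05 − 191.76) / 828 = 6.29 / 828 = 0.007597
K = 0.00162 cm/s × 864 = 1.400 m/d
q = Ki = 1.400 × 0.007597 = 0.01063 m/d
Average linear velocity = 0.01063 / 0.07 = 0.1519 m/d
T = 50 yr × 365 = 18250 d
L = v × T = 0.1519 × 18250 = 2772 m
   = 2.77 km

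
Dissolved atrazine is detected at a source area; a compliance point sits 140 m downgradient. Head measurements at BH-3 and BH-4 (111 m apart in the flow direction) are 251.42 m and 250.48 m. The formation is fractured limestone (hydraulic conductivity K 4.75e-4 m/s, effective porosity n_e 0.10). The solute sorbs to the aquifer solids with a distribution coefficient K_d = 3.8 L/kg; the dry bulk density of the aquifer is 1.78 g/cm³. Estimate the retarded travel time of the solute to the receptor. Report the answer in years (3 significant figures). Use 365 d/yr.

Hydraulic gradient i = (251.42 − 250.48) / 111 = 0.94 / 111 = 0.008468
K = 4.75e-4 m/s × 86400 s/d = 41.04 m/d
Specific discharge q = 41.04 × 0.008468 = 0.3475 m/d
Seepage velocity v = q / n = 0.3475 / 0.10 = 3.475 m/d
Retardation R = 1 + ρ_b·K_d/n = 1 + 1.78×3.8/0.10 = 68.64
Contaminant velocity v_c = v/R = 3.475/68.64 = 0.05063 m/d
t = L/v_c = 140/0.05063 = 2765 d
   = 2765/365 = 7.58 yr

7.58 years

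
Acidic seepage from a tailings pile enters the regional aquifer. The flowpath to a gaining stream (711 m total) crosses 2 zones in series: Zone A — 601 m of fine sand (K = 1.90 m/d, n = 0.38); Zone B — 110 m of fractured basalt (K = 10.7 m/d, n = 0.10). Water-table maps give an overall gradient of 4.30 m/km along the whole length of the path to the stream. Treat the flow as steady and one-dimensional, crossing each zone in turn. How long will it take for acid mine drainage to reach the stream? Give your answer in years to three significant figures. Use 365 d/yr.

70.1 years

Continuity: the same q passes through each zone, so ΔH = q·Σ(L_j/K_j) — the zones act as resistances in series.
Σ(L/K) = 601/1.90 + 110/10.7 = 316.3 + 10.28 = 326.6 d
K_eq = L_total / Σ(L/K) = 711 / 326.6 = 2.177 m/d
q = K_eq · i = 2.177 × 0.0043 = 0.009361 m/d (same in every zone)
Zone A: v = q/n = 0.009361/0.38 = 0.02463 m/d → t_A = 601/0.02463 = 24400 d
Zone B: v = q/n = 0.009361/0.10 = 0.09361 m/d → t_B = 110/0.09361 = 1175 d
Total t = 24400 + 1175 = 25570 d
   = 25570 / 365 = 70.1 yr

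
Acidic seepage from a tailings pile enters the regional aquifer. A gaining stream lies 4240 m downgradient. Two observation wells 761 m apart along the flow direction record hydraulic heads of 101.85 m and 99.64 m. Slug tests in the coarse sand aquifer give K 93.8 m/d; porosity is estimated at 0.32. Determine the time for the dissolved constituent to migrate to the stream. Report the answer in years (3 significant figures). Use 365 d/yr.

13.6 years

Hydraulic gradient i = (101.85 − 99.64) / 761 = 2.21 / 761 = 0.002904
Specific discharge q = 93.8 × 0.002904 = 0.2724 m/d
v = Ki/n = 93.8·0.002904/0.32 = 0.8513 m/d
t = L / v = 4240 / 0.8513 = 4981 d
   = 4981 / 365 = 13.6 yr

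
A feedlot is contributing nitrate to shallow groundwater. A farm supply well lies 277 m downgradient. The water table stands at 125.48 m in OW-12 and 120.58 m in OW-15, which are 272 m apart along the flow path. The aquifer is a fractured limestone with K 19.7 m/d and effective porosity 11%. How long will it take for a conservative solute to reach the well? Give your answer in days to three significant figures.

Hydraulic gradient i = (125.48 − 120.58) / 272 = 4.90 / 272 = 0.01801
q = Ki = 19.7 × 0.01801 = 0.3549 m/d
Seepage velocity v = q / n = 0.3549 / 0.11 = 3.226 m/d
t = L / v = 277 / 3.226 = 85.86 d

85.9 days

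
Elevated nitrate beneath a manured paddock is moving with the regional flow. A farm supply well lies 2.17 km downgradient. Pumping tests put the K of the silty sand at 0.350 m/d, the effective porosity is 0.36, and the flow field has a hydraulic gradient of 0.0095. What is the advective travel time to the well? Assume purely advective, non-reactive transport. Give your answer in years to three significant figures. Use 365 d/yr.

644 years

Darcy flux q = K·i = 0.350 × 0.0095 = 0.003325 m/d
Seepage velocity v = q / n = 0.003325 / 0.36 = 0.009236 m/d
L = 2.17 km = 2170 m
t = L / v = 2170 / 0.009236 = 234900 d
   = 234900 / 365 = 644 yr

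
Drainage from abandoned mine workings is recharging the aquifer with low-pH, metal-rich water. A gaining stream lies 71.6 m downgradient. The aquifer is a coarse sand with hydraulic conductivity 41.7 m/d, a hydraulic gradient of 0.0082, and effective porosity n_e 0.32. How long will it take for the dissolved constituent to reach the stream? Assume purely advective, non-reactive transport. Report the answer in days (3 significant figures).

67.0 days

Specific discharge q = 41.7 × 0.0082 = 0.3419 m/d
v_s = q/n_e = 0.3419/0.32 = 1.069 m/d
t = L / v = 71.6 / 1.069 = 67.01 d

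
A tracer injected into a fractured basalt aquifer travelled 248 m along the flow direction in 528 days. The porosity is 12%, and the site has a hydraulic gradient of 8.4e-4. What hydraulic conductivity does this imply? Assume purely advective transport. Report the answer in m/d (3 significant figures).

67.1 m/d

v = L / t = 248 / 528 = 0.4697 m/d
K = v · n / i = 0.4697 × 0.12 / 8.4e-4 = 67.1 m/d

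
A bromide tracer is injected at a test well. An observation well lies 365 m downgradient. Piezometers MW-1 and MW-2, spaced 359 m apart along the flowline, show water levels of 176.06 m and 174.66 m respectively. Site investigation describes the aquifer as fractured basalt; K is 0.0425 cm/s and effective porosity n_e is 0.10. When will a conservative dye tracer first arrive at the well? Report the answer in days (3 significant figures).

Hydraulic gradient i = (176.06 − 174.66) / 359 = 1.40 / 359 = 0.003900
K = 0.0425 cm/s × 864 = 36.72 m/d
Darcy flux q = K·i = 36.72 × 0.003900 = 0.1432 m/d
v_s = q/n_e = 0.1432/0.10 = 1.432 m/d
t = L / v = 365 / 1.432 = 254.9 d

255 days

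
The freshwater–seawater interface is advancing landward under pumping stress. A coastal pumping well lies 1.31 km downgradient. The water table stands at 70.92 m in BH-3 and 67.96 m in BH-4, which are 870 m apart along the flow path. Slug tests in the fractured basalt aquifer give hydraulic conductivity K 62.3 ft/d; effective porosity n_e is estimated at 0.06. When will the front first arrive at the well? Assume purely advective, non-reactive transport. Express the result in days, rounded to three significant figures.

1220 days

Hydraulic gradient i = (70.92 − 67.96) / 870 = 2.96 / 870 = 0.003402
K = 62.3 ft/d × 0.3048 = 18.99 m/d
Specific discharge q = 18.99 × 0.003402 = 0.06461 m/d
v_s = q/n_e = 0.06461/0.06 = 1.077 m/d
L = 1.31 km = 1310 m
t = L / v = 1310 / 1.077 = 1217 d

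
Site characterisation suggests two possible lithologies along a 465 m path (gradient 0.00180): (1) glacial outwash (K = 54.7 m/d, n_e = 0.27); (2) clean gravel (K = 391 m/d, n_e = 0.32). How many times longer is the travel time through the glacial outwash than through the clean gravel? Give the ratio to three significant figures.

Unit 1 (glacial outwash): v = 54.7×0.0018/0.27 = 0.3647 m/d, t = 465/0.3647 = 1275 d
Unit 2 (clean gravel): v = 391×0.0018/0.32 = 2.199 m/d, t = 465/2.199 = 211.4 d
t(glacial outwash) / t(clean gravel) = 1275/211.4 = 6.03

6.03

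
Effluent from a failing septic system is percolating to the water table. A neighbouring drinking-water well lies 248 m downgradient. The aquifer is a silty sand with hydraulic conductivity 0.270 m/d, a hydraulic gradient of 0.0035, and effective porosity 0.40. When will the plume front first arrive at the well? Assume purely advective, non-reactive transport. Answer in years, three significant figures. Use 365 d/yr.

288 years

Specific discharge q = 0.270 × 0.0035 = 9.450e-4 m/d
Seepage velocity v = q / n = 9.450e-4 / 0.40 = 0.002363 m/d
t = L / v = 248 / 0.002363 = 105000 d
   = 105000 / 365 = 288 yr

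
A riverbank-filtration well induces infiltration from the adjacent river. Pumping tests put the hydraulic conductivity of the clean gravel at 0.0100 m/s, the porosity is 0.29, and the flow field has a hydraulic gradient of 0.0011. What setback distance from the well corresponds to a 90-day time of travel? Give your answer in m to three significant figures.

K = 0.0100 m/s × 86400 s/d = 864.0 m/d
Specific discharge q = 864.0 × 0.0011 = 0.9504 m/d
Average linear velocity = 0.9504 / 0.29 = 3.277 m/d
L = v × T = 3.277 × 90 = 295.0 m

295 m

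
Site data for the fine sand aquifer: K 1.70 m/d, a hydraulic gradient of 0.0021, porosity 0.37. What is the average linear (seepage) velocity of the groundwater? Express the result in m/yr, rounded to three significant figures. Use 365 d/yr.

Darcy flux q = K·i = 1.70 × 0.0021 = 0.003570 m/d
Seepage velocity v = q / n = 0.003570 / 0.37 = 0.009649 m/d
   = 0.009649 × 365 = 3.52 m/yr

3.52 m/yr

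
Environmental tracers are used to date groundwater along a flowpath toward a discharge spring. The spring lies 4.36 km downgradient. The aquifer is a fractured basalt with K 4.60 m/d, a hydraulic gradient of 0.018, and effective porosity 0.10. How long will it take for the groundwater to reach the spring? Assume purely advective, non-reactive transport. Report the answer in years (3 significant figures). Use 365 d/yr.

14.4 years

q = Ki = 4.60 × 0.018 = 0.08280 m/d
Seepage velocity v = q / n = 0.08280 / 0.10 = 0.8280 m/d
L = 4.36 km = 4360 m
t = L / v = 4360 / 0.8280 = 5266 d
   = 5266 / 365 = 14.4 yr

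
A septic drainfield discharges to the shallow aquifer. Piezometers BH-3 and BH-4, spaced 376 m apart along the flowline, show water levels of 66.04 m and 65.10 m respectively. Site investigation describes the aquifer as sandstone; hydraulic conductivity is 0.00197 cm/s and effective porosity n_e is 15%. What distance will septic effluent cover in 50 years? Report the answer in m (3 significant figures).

Hydraulic gradient i = (66.04 − 65.10) / 376 = 0.94 / 376 = 0.002500
K = 0.00197 cm/s × 864 = 1.702 m/d
Specific discharge q = 1.702 × 0.002500 = 0.004255 m/d
Average linear velocity = 0.004255 / 0.15 = 0.02837 m/d
T = 50 yr × 365 = 18250 d
L = v × T = 0.02837 × 18250 = 517.7 m

518 m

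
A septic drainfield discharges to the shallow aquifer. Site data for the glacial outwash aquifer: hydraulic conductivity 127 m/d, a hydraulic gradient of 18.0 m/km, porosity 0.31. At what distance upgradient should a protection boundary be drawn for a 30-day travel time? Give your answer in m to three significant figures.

Darcy flux q = K·i = 127 × 0.018 = 2.286 m/d
Seepage velocity v = q / n = 2.286 / 0.31 = 7.374 m/d
L = v × T = 7.374 × 30 = 221.2 m

221 m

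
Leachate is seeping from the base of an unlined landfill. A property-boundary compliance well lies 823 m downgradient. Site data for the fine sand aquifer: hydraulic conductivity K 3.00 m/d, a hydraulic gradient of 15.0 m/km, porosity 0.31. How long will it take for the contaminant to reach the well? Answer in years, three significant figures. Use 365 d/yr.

q = Ki = 3.00 × 0.015 = 0.04500 m/d
Seepage velocity v = q / n = 0.04500 / 0.31 = 0.1452 m/d
t = L / v = 823 / 0.1452 = 5670 d
   = 5670 / 365 = 15.5 yr

15.5 years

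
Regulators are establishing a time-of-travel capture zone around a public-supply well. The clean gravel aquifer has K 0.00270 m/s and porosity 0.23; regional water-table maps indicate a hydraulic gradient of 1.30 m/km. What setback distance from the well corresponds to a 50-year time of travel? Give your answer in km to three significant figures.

24.1 km

K = 0.00270 m/s × 86400 s/d = 233.3 m/d
q = Ki = 233.3 × 0.0013 = 0.3033 m/d
v = Ki/n = 233.3·0.0013/0.23 = 1.319 m/d
T = 50 yr × 365 = 18250 d
L = v × T = 1.319 × 18250 = 24060 m
   = 24.1 km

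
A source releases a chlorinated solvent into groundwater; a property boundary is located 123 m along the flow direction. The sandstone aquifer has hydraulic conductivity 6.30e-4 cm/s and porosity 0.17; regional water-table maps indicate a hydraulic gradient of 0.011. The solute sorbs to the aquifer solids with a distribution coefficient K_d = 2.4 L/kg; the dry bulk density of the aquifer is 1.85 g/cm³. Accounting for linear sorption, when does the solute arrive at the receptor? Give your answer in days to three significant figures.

94700 days

K = 6.30e-4 cm/s × 864 = 0.5443 m/d
Darcy flux q = K·i = 0.5443 × 0.011 = 0.005988 m/d
v = Ki/n = 0.5443·0.011/0.17 = 0.03522 m/d
Retardation R = 1 + ρ_b·K_d/n = 1 + 1.85×2.4/0.17 = 27.12
Contaminant velocity v_c = v/R = 0.03522/27.12 = 0.001299 m/d
t = L/v_c = 123/0.001299 = 94700 d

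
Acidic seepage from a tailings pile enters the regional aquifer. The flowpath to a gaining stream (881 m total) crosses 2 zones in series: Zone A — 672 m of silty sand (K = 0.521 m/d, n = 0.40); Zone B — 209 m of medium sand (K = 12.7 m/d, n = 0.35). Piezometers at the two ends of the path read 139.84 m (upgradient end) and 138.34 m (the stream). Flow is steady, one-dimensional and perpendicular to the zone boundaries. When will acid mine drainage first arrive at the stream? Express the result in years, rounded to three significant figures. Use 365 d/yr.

Total head drop ΔH = 139.84 − 138.34 = 1.50 m
Continuity: the same q passes through each zone, so ΔH = q·Σ(L_j/K_j) — the zones act as resistances in series.
Σ(L/K) = 672/0.521 + 209/12.7 = 1290 + 16.46 = 1306 d
q = ΔH / Σ(L/K) = 1.50 / 1306 = 0.001148 m/d (same in every zone)
Zone A: v = q/n = 0.001148/0.40 = 0.002871 m/d → t_A = 672/0.002871 = 234100 d
Zone B: v = q/n = 0.001148/0.35 = 0.003281 m/d → t_B = 209/0.003281 = 63700 d
Total t = 234100 + 63700 = 297800 d
   = 297800 / 365 = 816 yr

816 years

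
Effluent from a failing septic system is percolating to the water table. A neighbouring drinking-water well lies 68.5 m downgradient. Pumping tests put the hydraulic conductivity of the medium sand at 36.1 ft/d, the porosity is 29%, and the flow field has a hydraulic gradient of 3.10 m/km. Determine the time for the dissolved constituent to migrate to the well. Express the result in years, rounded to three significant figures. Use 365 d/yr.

1.60 years

K = 36.1 ft/d × 0.3048 = 11.00 m/d
Specific discharge q = 11.00 × 0.0031 = 0.03411 m/d
Average linear velocity = 0.03411 / 0.29 = 0.1176 m/d
t = L / v = 68.5 / 0.1176 = 582.4 d
   = 582.4 / 365 = 1.60 yr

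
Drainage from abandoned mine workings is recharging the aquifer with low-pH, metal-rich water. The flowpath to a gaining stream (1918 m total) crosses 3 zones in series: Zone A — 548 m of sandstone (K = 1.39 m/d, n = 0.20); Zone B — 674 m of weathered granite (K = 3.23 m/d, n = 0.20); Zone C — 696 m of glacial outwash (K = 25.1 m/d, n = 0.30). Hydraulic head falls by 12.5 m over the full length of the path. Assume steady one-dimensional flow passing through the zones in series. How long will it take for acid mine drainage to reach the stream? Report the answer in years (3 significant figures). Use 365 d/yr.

Continuity: the same q passes through each zone, so ΔH = q·Σ(L_j/K_j) — the zones act as resistances in series.
Σ(L/K) = 548/1.39 + 674/3.23 + 696/25.1 = 394.2 + 208.7 + 27.73 = 630.6 d
q = ΔH / Σ(L/K) = 12.5 / 630.6 = 0.01982 m/d (same in every zone)
Zone A: v = q/n = 0.01982/0.20 = 0.09911 m/d → t_A = 548/0.09911 = 5529 d
Zone B: v = q/n = 0.01982/0.20 = 0.09911 m/d → t_B = 674/0.09911 = 6801 d
Zone C: v = q/n = 0.01982/0.30 = 0.06607 m/d → t_C = 696/0.06607 = 10530 d
Total t = 5529 + 6801 + 10530 = 22860 d
   = 22860 / 365 = 62.6 yr

62.6 years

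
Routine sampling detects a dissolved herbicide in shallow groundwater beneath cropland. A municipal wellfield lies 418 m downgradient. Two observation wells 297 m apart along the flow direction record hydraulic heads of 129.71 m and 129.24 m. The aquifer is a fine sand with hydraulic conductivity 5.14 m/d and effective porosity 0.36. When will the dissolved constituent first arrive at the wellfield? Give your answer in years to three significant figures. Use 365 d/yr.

50.7 years

Hydraulic gradient i = (129.71 − 129.24) / 297 = 0.47 / 297 = 0.001582
q = Ki = 5.14 × 0.001582 = 0.008134 m/d
Seepage velocity v = q / n = 0.008134 / 0.36 = 0.02259 m/d
t = L / v = 418 / 0.02259 = 18500 d
   = 18500 / 365 = 50.7 yr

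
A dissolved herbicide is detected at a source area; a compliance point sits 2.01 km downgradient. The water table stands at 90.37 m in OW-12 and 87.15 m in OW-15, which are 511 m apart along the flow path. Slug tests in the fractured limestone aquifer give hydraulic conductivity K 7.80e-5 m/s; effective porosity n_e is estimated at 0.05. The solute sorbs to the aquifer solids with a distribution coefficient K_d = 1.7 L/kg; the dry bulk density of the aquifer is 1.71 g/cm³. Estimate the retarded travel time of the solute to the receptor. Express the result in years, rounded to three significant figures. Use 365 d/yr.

383 years

Hydraulic gradient i = (90.37 − 87.15) / 511 = 3.22 / 511 = 0.006301
K = 7.80e-5 m/s × 86400 s/d = 6.739 m/d
q = Ki = 6.739 × 0.006301 = 0.04247 m/d
Average linear velocity = 0.04247 / 0.05 = 0.8493 m/d
Retardation R = 1 + ρ_b·K_d/n = 1 + 1.71×1.7/0.05 = 59.14
Contaminant velocity v_c = v/R = 0.8493/59.14 = 0.01436 m/d
L = 2.01 km = 2010 m
t = L/v_c = 2010/0.01436 = 140000 d
   = 140000/365 = 383 yr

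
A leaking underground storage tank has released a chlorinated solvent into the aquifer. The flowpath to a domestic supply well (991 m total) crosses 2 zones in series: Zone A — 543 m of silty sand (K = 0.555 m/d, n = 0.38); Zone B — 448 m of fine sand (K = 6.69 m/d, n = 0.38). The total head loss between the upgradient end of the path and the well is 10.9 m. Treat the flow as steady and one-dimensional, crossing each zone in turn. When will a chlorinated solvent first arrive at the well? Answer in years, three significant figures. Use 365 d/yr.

Steady 1-D flow in series ⇒ the Darcy flux q is identical in every zone and the zone head losses add (resistances L/K in series).
Σ(L/K) = 543/0.555 + 448/6.69 = 978.4 + 66.97 = 1045 d
q = ΔH / Σ(L/K) = 10.9 / 1045 = 0.01043 m/d (same in every zone)
Zone A: v = q/n = 0.01043/0.38 = 0.02744 m/d → t_A = 543/0.02744 = 19790 d
Zone B: v = q/n = 0.01043/0.38 = 0.02744 m/d → t_B = 448/0.02744 = 16330 d
Total t = 19790 + 16330 = 36120 d
   = 36120 / 365 = 98.9 yr

98.9 years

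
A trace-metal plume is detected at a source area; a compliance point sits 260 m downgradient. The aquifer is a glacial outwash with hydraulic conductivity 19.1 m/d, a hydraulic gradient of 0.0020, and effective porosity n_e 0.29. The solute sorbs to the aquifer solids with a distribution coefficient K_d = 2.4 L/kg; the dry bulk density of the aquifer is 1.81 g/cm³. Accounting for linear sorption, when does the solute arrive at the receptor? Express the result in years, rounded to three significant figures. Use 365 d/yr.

Specific discharge q = 19.1 × 0.0020 = 0.03820 m/d
v_s = q/n_e = 0.03820/0.29 = 0.1317 m/d
Retardation R = 1 + ρ_b·K_d/n = 1 + 1.81×2.4/0.29 = 15.98
Contaminant velocity v_c = v/R = 0.1317/15.98 = 0.008243 m/d
t = L/v_c = 260/0.008243 = 31540 d
   = 31540/365 = 86.4 yr

86.4 years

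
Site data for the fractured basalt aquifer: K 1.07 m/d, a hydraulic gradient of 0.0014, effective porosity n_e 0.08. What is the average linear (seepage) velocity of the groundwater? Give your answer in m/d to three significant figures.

Darcy flux q = K·i = 1.07 × 0.0014 = 0.001498 m/d
v = Ki/n = 1.07·0.0014/0.08 = 0.01873 m/d

0.0187 m/d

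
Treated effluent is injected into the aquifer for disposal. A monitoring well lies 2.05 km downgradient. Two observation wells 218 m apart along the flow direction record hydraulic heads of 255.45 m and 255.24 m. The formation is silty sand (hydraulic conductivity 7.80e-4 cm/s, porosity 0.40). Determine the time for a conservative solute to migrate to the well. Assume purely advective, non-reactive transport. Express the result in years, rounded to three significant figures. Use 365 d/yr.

Hydraulic gradient i = (255.45 − 255.24) / 218 = 0.21 / 218 = 9.633e-4
K = 7.80e-4 cm/s × 864 = 0.6739 m/d
q = Ki = 0.6739 × 9.633e-4 = 6.492e-4 m/d
Seepage velocity v = q / n = 6.492e-4 / 0.40 = 0.001623 m/d
L = 2.05 km = 2050 m
t = L / v = 2050 / 0.001623 = 1.263e6 d
   = 1.263e6 / 365 = 3460 yr

3460 years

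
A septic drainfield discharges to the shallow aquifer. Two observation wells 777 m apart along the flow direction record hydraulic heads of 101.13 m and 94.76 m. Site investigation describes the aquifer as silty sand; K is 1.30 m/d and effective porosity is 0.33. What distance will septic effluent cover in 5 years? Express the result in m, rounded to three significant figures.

Hydraulic gradient i = (101.13 − 94.76) / 777 = 6.37 / 777 = 0.008198
q = Ki = 1.30 × 0.008198 = 0.01066 m/d
v_s = q/n_e = 0.01066/0.33 = 0.03230 m/d
T = 5 yr × 365 = 1825 d
L = v × T = 0.03230 × 1825 = 58.94 m

58.9 m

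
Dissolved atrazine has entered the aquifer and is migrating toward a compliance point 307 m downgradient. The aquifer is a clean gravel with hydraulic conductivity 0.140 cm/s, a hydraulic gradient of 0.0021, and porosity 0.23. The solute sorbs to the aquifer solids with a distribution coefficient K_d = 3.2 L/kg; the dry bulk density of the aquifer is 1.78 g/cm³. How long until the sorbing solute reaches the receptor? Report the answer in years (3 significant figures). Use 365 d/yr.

K = 0.140 cm/s × 864 = 121.0 m/d
q = Ki = 121.0 × 0.0021 = 0.2540 m/d
v_s = q/n_e = 0.2540/0.23 = 1.104 m/d
Retardation R = 1 + ρ_b·K_d/n = 1 + 1.78×3.2/0.23 = 25.77
Contaminant velocity v_c = v/R = 1.104/25.77 = 0.04286 m/d
t = L/v_c = 307/0.04286 = 7162 d
   = 7162/365 = 19.6 yr

19.6 years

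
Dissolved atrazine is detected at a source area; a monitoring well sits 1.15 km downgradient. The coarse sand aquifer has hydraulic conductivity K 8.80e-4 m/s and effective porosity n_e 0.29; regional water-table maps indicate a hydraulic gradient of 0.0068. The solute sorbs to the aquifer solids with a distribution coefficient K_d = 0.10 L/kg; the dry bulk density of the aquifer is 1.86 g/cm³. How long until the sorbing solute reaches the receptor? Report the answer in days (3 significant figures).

1060 days

K = 8.80e-4 m/s × 86400 s/d = 76.03 m/d
Specific discharge q = 76.03 × 0.0068 = 0.5170 m/d
v_s = q/n_e = 0.5170/0.29 = 1.783 m/d
Retardation R = 1 + ρ_b·K_d/n = 1 + 1.86×0.10/0.29 = 1.641
Contaminant velocity v_c = v/R = 1.783/1.641 = 1.086 m/d
L = 1.15 km = 1150 m
t = L/v_c = 1150/1.086 = 1059 d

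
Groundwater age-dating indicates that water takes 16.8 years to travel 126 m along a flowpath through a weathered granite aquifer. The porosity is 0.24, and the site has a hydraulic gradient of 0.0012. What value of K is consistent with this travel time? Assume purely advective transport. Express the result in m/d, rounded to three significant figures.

t = 16.8 years = 6132 d
v = L / t = 126 / 6132 = 0.02055 m/d
K = v · n / i = 0.02055 × 0.24 / 0.0012 = 4.11 m/d

4.11 m/d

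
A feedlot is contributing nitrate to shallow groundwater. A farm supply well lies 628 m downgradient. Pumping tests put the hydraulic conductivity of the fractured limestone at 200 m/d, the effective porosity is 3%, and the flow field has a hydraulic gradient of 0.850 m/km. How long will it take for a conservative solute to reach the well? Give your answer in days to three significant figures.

111 days

q = Ki = 200 × 8.5e-4 = 0.1700 m/d
Average linear velocity = 0.1700 / 0.03 = 5.667 m/d
t = L / v = 628 / 5.667 = 110.8 d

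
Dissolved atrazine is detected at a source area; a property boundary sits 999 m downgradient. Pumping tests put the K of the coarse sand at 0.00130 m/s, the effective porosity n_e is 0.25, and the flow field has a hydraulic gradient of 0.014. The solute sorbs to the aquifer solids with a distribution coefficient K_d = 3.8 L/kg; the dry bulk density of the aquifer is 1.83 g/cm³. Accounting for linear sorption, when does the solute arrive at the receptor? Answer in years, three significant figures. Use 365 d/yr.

12.5 years

K = 0.00130 m/s × 86400 s/d = 112.3 m/d
Specific discharge q = 112.3 × 0.014 = 1.572 m/d
v_s = q/n_e = 1.572/0.25 = 6.290 m/d
Retardation R = 1 + ρ_b·K_d/n = 1 + 1.83×3.8/0.25 = 28.82
Contaminant velocity v_c = v/R = 6.290/28.82 = 0.2183 m/d
t = L/v_c = 999/0.2183 = 4577 d
   = 4577/365 = 12.5 yr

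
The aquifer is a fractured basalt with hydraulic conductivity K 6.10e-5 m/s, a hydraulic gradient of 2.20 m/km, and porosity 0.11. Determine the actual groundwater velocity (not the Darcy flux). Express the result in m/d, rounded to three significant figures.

0.105 m/d

K = 6.10e-5 m/s × 86400 s/d = 5.270 m/d
Darcy flux q = K·i = 5.270 × 0.0022 = 0.01159 m/d
v = Ki/n = 5.270·0.0022/0.11 = 0.1054 m/d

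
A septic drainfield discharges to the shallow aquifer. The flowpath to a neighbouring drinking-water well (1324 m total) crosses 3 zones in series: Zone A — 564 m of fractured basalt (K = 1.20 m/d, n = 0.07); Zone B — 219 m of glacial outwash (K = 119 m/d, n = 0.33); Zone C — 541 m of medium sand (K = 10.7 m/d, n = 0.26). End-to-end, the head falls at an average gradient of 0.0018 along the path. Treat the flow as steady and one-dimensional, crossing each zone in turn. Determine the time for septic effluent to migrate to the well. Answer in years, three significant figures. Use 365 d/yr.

Continuity: the same q passes through each zone, so ΔH = q·Σ(L_j/K_j) — the zones act as resistances in series.
Σ(L/K) = 564/1.20 + 219/119 + 541/10.7 = 470.0 + 1.840 + 50.56 = 522.4 d
K_eq = L_total / Σ(L/K) = 1324 / 522.4 = 2.534 m/d
q = K_eq · i = 2.534 × 0.0018 = 0.004562 m/d (same in every zone)
Zone A: v = q/n = 0.004562/0.07 = 0.06517 m/d → t_A = 564/0.06517 = 8654 d
Zone B: v = q/n = 0.004562/0.33 = 0.01382 m/d → t_B = 219/0.01382 = 15840 d
Zone C: v = q/n = 0.004562/0.26 = 0.01755 m/d → t_C = 541/0.01755 = 30830 d
Total t = 8654 + 15840 + 30830 = 55330 d
   = 55330 / 365 = 152 yr

152 years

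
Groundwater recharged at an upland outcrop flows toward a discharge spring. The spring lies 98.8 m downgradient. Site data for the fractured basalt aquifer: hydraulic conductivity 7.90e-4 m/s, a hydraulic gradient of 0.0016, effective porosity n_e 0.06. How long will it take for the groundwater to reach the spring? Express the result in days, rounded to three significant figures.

K = 7.90e-4 m/s × 86400 s/d = 68.26 m/d
Darcy flux q = K·i = 68.26 × 0.0016 = 0.1092 m/d
v_s = q/n_e = 0.1092/0.06 = 1.820 m/d
t = L / v = 98.8 / 1.820 = 54.28 d

54.3 days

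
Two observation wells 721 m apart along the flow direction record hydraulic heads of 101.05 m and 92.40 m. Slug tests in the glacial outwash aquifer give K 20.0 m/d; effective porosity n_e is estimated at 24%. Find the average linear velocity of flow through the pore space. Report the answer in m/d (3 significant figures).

Hydraulic gradient i = (101.05 − 92.40) / 721 = 8.65 / 721 = 0.01200
Specific discharge q = 20.0 × 0.01200 = 0.2399 m/d
v = Ki/n = 20.0·0.01200/0.24 = 0.9998 m/d

1.00 m/d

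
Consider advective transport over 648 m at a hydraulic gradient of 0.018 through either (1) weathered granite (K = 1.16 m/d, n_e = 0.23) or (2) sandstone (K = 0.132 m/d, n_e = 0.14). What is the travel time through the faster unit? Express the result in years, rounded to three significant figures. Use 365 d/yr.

Unit 1 (weathered granite): v = 1.16×0.018/0.23 = 0.09078 m/d, t = 648/0.09078 = 7138 d
Unit 2 (sandstone): v = 0.132×0.018/0.14 = 0.01697 m/d, t = 648/0.01697 = 38180 d
Faster: 7138 d / 365 = 19.6 yr

19.6 years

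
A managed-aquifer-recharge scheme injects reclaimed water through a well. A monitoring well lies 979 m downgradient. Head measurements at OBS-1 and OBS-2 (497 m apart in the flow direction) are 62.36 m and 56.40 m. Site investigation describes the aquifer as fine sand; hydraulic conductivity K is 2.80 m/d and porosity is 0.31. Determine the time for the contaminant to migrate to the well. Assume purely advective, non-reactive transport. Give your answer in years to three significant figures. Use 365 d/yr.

24.8 years

Hydraulic gradient i = (62.36 − 56.40) / 497 = 5.96 / 497 = 0.01199
Darcy flux q = K·i = 2.80 × 0.01199 = 0.03358 m/d
v = Ki/n = 2.80·0.01199/0.31 = 0.1083 m/d
t = L / v = 979 / 0.1083 = 9039 d
   = 9039 / 365 = 24.8 yr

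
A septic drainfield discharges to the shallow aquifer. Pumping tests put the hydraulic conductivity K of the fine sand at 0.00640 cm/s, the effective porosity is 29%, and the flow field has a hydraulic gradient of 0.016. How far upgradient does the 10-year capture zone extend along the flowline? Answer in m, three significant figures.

K = 0.00640 cm/s × 864 = 5.530 m/d
q = Ki = 5.530 × 0.016 = 0.08847 m/d
Seepage velocity v = q / n = 0.08847 / 0.29 = 0.3051 m/d
T = 10 yr × 365 = 3650 d
L = v × T = 0.3051 × 3650 = 1114 m

1110 m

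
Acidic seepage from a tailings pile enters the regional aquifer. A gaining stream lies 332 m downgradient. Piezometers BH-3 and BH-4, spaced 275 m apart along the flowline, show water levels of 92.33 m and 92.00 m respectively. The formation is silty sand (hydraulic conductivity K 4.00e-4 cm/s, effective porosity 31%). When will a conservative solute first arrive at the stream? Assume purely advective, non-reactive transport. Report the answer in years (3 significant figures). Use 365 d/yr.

Hydraulic gradient i = (92.33 − 92.00) / 275 = 0.33 / 275 = 0.001200
K = 4.00e-4 cm/s × 864 = 0.3456 m/d
Darcy flux q = K·i = 0.3456 × 0.001200 = 4.147e-4 m/d
Seepage velocity v = q / n = 4.147e-4 / 0.31 = 0.001338 m/d
t = L / v = 332 / 0.001338 = 248200 d
   = 248200 / 365 = 680 yr

680 years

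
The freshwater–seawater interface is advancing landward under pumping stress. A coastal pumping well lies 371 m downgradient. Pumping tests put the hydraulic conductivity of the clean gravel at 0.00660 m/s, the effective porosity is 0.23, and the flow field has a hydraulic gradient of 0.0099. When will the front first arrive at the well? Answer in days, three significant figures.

K = 0.00660 m/s × 86400 s/d = 570.2 m/d
q = Ki = 570.2 × 0.0099 = 5.645 m/d
v_s = q/n_e = 5.645/0.23 = 24.55 m/d
t = L / v = 371 / 24.55 = 15.12 d

15.1 days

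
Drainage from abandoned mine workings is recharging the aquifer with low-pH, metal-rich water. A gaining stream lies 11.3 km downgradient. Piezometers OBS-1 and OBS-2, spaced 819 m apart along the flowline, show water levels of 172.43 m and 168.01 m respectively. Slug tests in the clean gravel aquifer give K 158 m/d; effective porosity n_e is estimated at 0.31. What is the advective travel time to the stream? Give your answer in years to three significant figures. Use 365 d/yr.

Hydraulic gradient i = (172.43 − 168.01) / 819 = 4.42 / 819 = 0.005397
q = Ki = 158 × 0.005397 = 0.8527 m/d
Seepage velocity v = q / n = 0.8527 / 0.31 = 2.751 m/d
L = 11.3 km = 11300 m
t = L / v = 11300 / 2.751 = 4108 d
   = 4108 / 365 = 11.3 yr

11.3 years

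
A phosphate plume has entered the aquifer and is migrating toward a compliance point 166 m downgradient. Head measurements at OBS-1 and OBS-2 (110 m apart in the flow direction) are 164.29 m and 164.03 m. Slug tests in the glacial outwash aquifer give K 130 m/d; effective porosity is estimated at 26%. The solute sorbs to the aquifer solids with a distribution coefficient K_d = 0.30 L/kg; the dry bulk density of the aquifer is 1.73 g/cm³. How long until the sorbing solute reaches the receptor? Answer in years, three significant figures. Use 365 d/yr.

Hydraulic gradient i = (164.29 − 164.03) / 110 = 0.26 / 110 = 0.002364
Specific discharge q = 130 × 0.002364 = 0.3073 m/d
v = Ki/n = 130·0.002364/0.26 = 1.182 m/d
Retardation R = 1 + ρ_b·K_d/n = 1 + 1.73×0.30/0.26 = 2.996
Contaminant velocity v_c = v/R = 1.182/2.996 = 0.3944 m/d
t = L/v_c = 166/0.3944 = 420.8 d
   = 420.8/365 = 1.15 yr

1.15 years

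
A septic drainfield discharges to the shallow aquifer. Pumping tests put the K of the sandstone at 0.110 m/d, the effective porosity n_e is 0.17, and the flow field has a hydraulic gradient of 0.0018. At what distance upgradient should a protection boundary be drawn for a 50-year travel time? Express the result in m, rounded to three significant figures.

q = Ki = 0.110 × 0.0018 = 1.980e-4 m/d
Seepage velocity v = q / n = 1.980e-4 / 0.17 = 0.001165 m/d
T = 50 yr × 365 = 18250 d
L = v × T = 0.001165 × 18250 = 21.26 m

21.3 m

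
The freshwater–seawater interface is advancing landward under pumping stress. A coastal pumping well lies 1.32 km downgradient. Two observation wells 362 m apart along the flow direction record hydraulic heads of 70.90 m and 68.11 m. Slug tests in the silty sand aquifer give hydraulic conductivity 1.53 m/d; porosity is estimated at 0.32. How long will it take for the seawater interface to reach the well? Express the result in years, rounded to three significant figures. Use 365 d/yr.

Hydraulic gradient i = (70.90 − 68.11) / 362 = 2.79 / 362 = 0.007707
q = Ki = 1.53 × 0.007707 = 0.01179 m/d
Average linear velocity = 0.01179 / 0.32 = 0.03685 m/d
L = 1.32 km = 1320 m
t = L / v = 1320 / 0.03685 = 35820 d
   = 35820 / 365 = 98.1 yr

98.1 years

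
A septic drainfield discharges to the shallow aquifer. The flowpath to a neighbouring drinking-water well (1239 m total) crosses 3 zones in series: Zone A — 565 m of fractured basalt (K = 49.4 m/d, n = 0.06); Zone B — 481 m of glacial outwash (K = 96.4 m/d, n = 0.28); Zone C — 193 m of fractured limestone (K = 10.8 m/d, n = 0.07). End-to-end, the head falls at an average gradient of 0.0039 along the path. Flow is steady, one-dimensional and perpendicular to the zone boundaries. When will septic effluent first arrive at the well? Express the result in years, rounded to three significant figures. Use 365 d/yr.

For zones in series the flux q is common to all zones; the equivalent conductivity is the harmonic (thickness-weighted) mean, K_eq = L_total / Σ(L_j/K_j).
Σ(L/K) = 565/49.4 + 481/96.4 + 193/10.8 = 11.44 + 4.990 + 17.87 = 34.30 d
K_eq = L_total / Σ(L/K) = 1239 / 34.30 = 36.13 m/d
q = K_eq · i = 36.13 × 0.0039 = 0.1409 m/d (same in every zone)
Zone A: v = q/n = 0.1409/0.06 = 2.348 m/d → t_A = 565/2.348 = 240.6 d
Zone B: v = q/n = 0.1409/0.28 = 0.5032 m/d → t_B = 481/0.5032 = 955.9 d
Zone C: v = q/n = 0.1409/0.07 = 2.013 m/d → t_C = 193/2.013 = 95.89 d
Total t = 240.6 + 955.9 + 95.89 = 1292 d
   = 1292 / 365 = 3.54 yr

3.54 years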